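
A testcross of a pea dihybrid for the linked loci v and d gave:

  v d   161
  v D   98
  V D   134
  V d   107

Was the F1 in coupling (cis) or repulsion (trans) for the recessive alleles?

The two most frequent classes are V D (134) and v d (161); these are the parental (non-recombinant) types.
So the F1 carried V D on one chromosome and v d on the other — the recessive alleles are on the same chromosome (cis / coupling).

cis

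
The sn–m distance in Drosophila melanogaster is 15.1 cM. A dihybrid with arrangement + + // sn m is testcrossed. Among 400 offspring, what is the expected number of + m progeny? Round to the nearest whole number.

A map distance of 15.1 cM corresponds to a recombination frequency of 0.151.
The F1 is + + / sn m, so + m is a recombinant gamete class with expected frequency r/2 = 0.151/2 = 0.0755.
Expected number = 0.0755 × 400 = 30.20 ≈ 30.

30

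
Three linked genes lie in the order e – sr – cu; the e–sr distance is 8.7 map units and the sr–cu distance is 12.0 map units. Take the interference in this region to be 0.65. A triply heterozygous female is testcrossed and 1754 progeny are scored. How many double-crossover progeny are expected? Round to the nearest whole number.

6

Map distances give recombination frequencies of 0.087 and 0.120 for the two intervals.
With interference 0.65 (so coincidence = 0.35), expected double-crossover frequency = 0.087 × 0.120 × 0.35 = 0.00365.
Expected number = 0.00365 × 1754 = 6.41 ≈ 6.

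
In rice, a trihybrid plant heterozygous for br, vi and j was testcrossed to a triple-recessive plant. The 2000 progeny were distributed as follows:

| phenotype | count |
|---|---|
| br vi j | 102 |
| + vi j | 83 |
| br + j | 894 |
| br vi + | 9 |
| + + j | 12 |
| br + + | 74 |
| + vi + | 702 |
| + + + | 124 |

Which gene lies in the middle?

The two most frequent reciprocal classes, br + j and + vi +, are the parental types, so the F1 was br + j / + vi +.
The two rarest classes, + + j and br vi +, are the double crossovers. Comparing them with the parentals, only the br allele has switched, so br is the middle locus and the order is vi – br – j.

br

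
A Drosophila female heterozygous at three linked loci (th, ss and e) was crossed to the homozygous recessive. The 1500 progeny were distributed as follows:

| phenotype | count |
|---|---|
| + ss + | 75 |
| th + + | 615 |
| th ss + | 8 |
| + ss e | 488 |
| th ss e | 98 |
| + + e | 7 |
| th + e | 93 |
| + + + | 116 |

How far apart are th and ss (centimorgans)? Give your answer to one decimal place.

The two most frequent reciprocal classes, th + + and + ss e, are the parental types, so the F1 was th + + / + ss e.
The two rarest classes, th ss + and + + e, are the double crossovers. Comparing them with the parentals, only the ss allele has switched, so ss is the middle locus and the order is th – ss – e.
Crossovers in the th–ss interval produce the single-crossover classes + + + and th ss e (116 + 98 = 214) plus the double crossovers (15).
RF(th–ss) = (214 + 15) / 1500 = 229/1500 = 0.1527 → 15.3 centimorgans.

15.3 centimorgans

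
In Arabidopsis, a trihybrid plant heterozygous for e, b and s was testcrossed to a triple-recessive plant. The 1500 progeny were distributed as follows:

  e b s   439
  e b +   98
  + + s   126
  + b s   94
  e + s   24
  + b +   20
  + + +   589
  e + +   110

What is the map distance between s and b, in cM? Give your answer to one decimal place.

The two most frequent reciprocal classes, e b s and + + +, are the parental types, so the F1 was e b s / + + +.
The two rarest classes, e + s and + b +, are the double crossovers. Comparing them with the parentals, only the b allele has switched, so b is the middle locus and the order is e – b – s.
Crossovers in the b–s interval produce the single-crossover classes e b + and + + s (98 + 126 = 224) plus the double crossovers (44).
RF(b–s) = (224 + 44) / 1500 = 268/1500 = 0.1787 → 17.9 cM.

17.9 cM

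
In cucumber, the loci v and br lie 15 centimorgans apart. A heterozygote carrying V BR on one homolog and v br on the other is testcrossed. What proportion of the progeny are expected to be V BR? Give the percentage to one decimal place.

42.5%

A map distance of 15 centimorgans corresponds to a recombination frequency of 0.150.
The F1 is V BR / v br, so V BR is a parental gamete class with expected frequency (1 − r)/2 = 0.850/2 = 0.4250.
That is 0.4250 = 42.5% of the progeny.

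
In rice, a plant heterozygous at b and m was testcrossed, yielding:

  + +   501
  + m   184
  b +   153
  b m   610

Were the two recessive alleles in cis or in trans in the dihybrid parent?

cis

The two most frequent classes are + + (501) and b m (610); these are the parental (non-recombinant) types.
So the F1 carried + + on one chromosome and b m on the other — the recessive alleles are on the same chromosome (cis / coupling).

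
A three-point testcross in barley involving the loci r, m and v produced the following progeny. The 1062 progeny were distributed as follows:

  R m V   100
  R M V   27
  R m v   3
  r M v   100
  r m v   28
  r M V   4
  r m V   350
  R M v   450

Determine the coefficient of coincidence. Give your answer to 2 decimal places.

The two most frequent reciprocal classes, R M v and r m V, are the parental types, so the F1 was R M v / r m V.
The two rarest classes, R m v and r M V, are the double crossovers. Comparing them with the parentals, only the m allele has switched, so m is the middle locus and the order is r – m – v.
r–m: (200 + 7)/1062 = 0.1949; m–v: (55 + 7)/1062 = 0.0584.
Expected DCO frequency = 0.1949 × 0.0584 ≈ 0.01138; observed = 7/1062 ≈ 0.00659.
Coefficient of coincidence = 0.00659/0.01138 ≈ 0.58.

0.58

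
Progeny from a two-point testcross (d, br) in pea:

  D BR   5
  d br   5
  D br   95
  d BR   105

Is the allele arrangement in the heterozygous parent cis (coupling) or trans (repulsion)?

trans

The two most frequent classes are D br (95) and d BR (105); these are the parental (non-recombinant) types.
So the F1 carried D br on one chromosome and d BR on the other — the recessive alleles are on opposite chromosomes (trans / repulsion).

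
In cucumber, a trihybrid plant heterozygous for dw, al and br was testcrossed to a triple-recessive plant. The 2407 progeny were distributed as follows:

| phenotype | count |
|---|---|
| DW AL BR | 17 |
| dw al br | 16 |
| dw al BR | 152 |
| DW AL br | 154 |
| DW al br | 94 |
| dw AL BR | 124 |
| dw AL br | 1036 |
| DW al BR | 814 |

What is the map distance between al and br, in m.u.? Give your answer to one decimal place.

The two most frequent reciprocal classes, DW al BR and dw AL br, are the parental types, so the F1 was DW al BR / dw AL br.
The two rarest classes, DW AL BR and dw al br, are the double crossovers. Comparing them with the parentals, only the al allele has switched, so al is the middle locus and the order is br – al – dw.
Crossovers in the br–al interval produce the single-crossover classes DW al br and dw AL BR (94 + 124 = 218) plus the double crossovers (33).
RF(br–al) = (218 + 33) / 2407 = 251/2407 = 0.1043 → 10.4 m.u.

10.4 m.u.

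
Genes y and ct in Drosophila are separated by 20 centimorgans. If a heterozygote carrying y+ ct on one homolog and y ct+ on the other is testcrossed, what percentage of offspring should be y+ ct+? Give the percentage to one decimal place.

A map distance of 20 centimorgans corresponds to a recombination frequency of 0.200.
The F1 is y+ ct / y ct+, so y+ ct+ is a recombinant gamete class with expected frequency r/2 = 0.200/2 = 0.1000.
That is 0.1000 = 10.0% of the progeny.

10.0%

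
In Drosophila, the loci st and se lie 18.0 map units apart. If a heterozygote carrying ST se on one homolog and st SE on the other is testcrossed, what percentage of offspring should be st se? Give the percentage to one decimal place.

A map distance of 18.0 map units corresponds to a recombination frequency of 0.180.
The F1 is ST se / st SE, so st se is a recombinant gamete class with expected frequency r/2 = 0.180/2 = 0.0900.
That is 0.0900 = 9.0% of the progeny.

9.0%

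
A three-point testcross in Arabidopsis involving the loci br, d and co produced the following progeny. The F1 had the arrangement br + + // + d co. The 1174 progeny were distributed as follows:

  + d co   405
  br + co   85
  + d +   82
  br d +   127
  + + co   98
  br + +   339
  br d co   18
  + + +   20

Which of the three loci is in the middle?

br

The two rarest classes, + + + and br d co, are the double crossovers. Comparing them with the parentals, only the br allele has switched, so br is the middle locus and the order is co – br – d.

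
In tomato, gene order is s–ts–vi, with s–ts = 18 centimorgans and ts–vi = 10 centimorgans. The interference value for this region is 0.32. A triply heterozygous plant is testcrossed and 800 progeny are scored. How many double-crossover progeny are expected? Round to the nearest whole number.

Map distances give recombination frequencies of 0.180 and 0.100 for the two intervals.
With interference 0.32 (so coincidence = 0.68), expected double-crossover frequency = 0.180 × 0.100 × 0.68 = 0.01224.
Expected number = 0.01224 × 800 = 9.79 ≈ 10.

10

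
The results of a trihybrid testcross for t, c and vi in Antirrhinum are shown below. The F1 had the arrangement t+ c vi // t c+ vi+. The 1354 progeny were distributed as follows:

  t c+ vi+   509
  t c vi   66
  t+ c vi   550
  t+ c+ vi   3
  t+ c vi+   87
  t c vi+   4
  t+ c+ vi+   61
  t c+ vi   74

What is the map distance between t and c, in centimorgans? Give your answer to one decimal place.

9.9 centimorgans

The two rarest classes, t+ c+ vi and t c vi+, are the double crossovers. Comparing them with the parentals, only the c allele has switched, so c is the middle locus and the order is vi – c – t.
Crossovers in the c–t interval produce the single-crossover classes t c vi and t+ c+ vi+ (66 + 61 = 127) plus the double crossovers (7).
RF(c–t) = (127 + 7) / 1354 = 134/1354 = 0.0990 → 9.9 centimorgans.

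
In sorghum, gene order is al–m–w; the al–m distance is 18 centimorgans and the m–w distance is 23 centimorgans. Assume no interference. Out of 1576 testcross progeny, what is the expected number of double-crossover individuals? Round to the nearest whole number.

65

Map distances give recombination frequencies of 0.180 and 0.230 for the two intervals.
With no interference, expected double-crossover frequency = 0.180 × 0.230 = 0.04140.
Expected number = 0.04140 × 1576 = 65.25 ≈ 65.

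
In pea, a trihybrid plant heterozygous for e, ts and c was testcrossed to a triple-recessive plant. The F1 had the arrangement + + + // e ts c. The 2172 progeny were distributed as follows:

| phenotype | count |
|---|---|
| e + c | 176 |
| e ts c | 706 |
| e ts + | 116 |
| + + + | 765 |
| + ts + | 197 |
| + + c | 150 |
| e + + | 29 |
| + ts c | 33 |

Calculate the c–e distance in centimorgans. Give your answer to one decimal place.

15.1 centimorgans

The two rarest classes, e + + and + ts c, are the double crossovers. Comparing them with the parentals, only the e allele has switched, so e is the middle locus and the order is ts – e – c.
Crossovers in the e–c interval produce the single-crossover classes + + c and e ts + (150 + 116 = 266) plus the double crossovers (62).
RF(e–c) = (266 + 62) / 2172 = 328/2172 = 0.1510 → 15.1 centimorgans.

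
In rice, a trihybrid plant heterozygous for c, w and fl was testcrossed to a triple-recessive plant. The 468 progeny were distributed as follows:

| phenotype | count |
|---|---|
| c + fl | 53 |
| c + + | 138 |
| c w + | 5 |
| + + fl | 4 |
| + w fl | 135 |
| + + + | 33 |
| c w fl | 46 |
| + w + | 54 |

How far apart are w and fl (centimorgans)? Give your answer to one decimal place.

The two most frequent reciprocal classes, + w fl and c + +, are the parental types, so the F1 was + w fl / c + +.
The two rarest classes, + + fl and c w +, are the double crossovers. Comparing them with the parentals, only the w allele has switched, so w is the middle locus and the order is fl – w – c.
Crossovers in the fl–w interval produce the single-crossover classes + w + and c + fl (54 + 53 = 107) plus the double crossovers (9).
RF(fl–w) = (107 + 9) / 468 = 116/468 = 0.2479 → 24.8 centimorgans.

24.8 centimorgans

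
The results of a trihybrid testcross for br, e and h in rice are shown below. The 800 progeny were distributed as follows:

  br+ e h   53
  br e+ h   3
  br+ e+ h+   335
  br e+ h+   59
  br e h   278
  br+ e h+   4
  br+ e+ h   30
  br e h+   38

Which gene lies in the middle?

e

The two most frequent reciprocal classes, br+ e+ h+ and br e h, are the parental types, so the F1 was br+ e+ h+ / br e h.
The two rarest classes, br+ e h+ and br e+ h, are the double crossovers. Comparing them with the parentals, only the e allele has switched, so e is the middle locus and the order is br – e – h.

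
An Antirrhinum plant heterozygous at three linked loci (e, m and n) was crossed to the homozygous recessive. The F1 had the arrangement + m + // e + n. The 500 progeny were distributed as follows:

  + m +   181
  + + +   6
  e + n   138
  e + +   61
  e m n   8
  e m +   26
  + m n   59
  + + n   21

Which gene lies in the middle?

The two rarest classes, + + + and e m n, are the double crossovers. Comparing them with the parentals, only the m allele has switched, so m is the middle locus and the order is e – m – n.

m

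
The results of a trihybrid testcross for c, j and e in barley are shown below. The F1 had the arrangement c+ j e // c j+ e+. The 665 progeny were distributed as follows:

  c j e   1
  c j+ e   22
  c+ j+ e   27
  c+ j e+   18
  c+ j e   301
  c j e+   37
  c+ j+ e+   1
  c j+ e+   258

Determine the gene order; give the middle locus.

The two rarest classes, c j e and c+ j+ e+, are the double crossovers. Comparing them with the parentals, only the c allele has switched, so c is the middle locus and the order is e – c – j.

c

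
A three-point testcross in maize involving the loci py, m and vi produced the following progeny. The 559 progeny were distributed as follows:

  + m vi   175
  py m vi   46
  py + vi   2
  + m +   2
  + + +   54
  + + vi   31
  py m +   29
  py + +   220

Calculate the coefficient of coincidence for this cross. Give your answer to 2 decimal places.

0.34

The two most frequent reciprocal classes, + m vi and py + +, are the parental types, so the F1 was + m vi / py + +.
The two rarest classes, + m + and py + vi, are the double crossovers. Comparing them with the parentals, only the vi allele has switched, so vi is the middle locus and the order is py – vi – m.
py–vi: (100 + 4)/559 = 0.1860; vi–m: (60 + 4)/559 = 0.1145.
Expected DCO frequency = 0.1860 × 0.1145 ≈ 0.02130; observed = 4/559 ≈ 0.00716.
Coefficient of coincidence = 0.00716/0.02130 ≈ 0.34.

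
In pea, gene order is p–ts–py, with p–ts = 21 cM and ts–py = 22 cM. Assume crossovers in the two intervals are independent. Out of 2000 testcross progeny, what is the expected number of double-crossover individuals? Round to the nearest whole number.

92

Map distances give recombination frequencies of 0.210 and 0.220 for the two intervals.
With no interference, expected double-crossover frequency = 0.210 × 0.220 = 0.04620.
Expected number = 0.04620 × 2000 = 92.40 ≈ 92.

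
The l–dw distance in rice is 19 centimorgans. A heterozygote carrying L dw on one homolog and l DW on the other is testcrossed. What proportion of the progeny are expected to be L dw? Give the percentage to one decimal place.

40.5%

A map distance of 19 centimorgans corresponds to a recombination frequency of 0.190.
The F1 is L dw / l DW, so L dw is a parental gamete class with expected frequency (1 − r)/2 = 0.810/2 = 0.4050.
That is 0.4050 = 40.5% of the progeny.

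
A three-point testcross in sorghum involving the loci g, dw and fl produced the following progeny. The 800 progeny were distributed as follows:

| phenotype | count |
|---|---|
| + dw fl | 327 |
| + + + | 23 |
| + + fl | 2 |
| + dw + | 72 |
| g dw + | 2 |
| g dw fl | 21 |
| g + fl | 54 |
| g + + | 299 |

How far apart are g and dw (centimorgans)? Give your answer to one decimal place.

The two most frequent reciprocal classes, g + + and + dw fl, are the parental types, so the F1 was g + + / + dw fl.
The two rarest classes, g dw + and + + fl, are the double crossovers. Comparing them with the parentals, only the dw allele has switched, so dw is the middle locus and the order is g – dw – fl.
Crossovers in the g–dw interval produce the single-crossover classes + + + and g dw fl (23 + 21 = 44) plus the double crossovers (4).
RF(g–dw) = (44 + 4) / 800 = 48/800 = 0.0600 → 6.0 centimorgans.

6.0 centimorgans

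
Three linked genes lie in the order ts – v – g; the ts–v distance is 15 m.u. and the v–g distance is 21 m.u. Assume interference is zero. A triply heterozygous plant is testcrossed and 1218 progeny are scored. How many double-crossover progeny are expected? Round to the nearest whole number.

38

Map distances give recombination frequencies of 0.150 and 0.210 for the two intervals.
With no interference, expected double-crossover frequency = 0.150 × 0.210 = 0.03150.
Expected number = 0.03150 × 1218 = 38.37 ≈ 38.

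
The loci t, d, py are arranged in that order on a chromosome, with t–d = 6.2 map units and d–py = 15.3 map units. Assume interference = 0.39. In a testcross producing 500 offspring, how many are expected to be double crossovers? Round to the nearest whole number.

3

Map distances give recombination frequencies of 0.062 and 0.153 for the two intervals.
With interference 0.39 (so coincidence = 0.61), expected double-crossover frequency = 0.062 × 0.153 × 0.61 = 0.00579.
Expected number = 0.00579 × 500 = 2.89 ≈ 3.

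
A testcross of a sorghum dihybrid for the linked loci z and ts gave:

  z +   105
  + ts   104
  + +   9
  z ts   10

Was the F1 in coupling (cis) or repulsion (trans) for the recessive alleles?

The two most frequent classes are + ts (104) and z + (105); these are the parental (non-recombinant) types.
So the F1 carried + ts on one chromosome and z + on the other — the recessive alleles are on opposite chromosomes (trans / repulsion).

trans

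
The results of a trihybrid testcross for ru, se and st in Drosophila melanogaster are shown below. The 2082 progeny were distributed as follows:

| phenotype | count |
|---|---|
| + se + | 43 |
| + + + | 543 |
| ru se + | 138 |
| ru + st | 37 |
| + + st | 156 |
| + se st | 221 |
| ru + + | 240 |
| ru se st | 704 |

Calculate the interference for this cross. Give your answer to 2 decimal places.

0.18

The two most frequent reciprocal classes, + + + and ru se st, are the parental types, so the F1 was + + + / ru se st.
The two rarest classes, + se + and ru + st, are the double crossovers. Comparing them with the parentals, only the se allele has switched, so se is the middle locus and the order is ru – se – st.
ru–se: (461 + 80)/2082 = 0.2598; se–st: (294 + 80)/2082 = 0.1796.
Expected DCO frequency = 0.2598 × 0.1796 ≈ 0.04666; observed = 80/2082 ≈ 0.03842.
Coefficient of coincidence = 0.03842/0.04666 ≈ 0.82; interference = 1 − 0.82 = 0.18.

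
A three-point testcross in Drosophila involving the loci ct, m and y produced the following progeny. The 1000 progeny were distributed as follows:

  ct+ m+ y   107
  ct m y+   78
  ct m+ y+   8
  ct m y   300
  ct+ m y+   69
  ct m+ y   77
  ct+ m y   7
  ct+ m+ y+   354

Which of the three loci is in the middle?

The two most frequent reciprocal classes, ct+ m+ y+ and ct m y, are the parental types, so the F1 was ct+ m+ y+ / ct m y.
The two rarest classes, ct m+ y+ and ct+ m y, are the double crossovers. Comparing them with the parentals, only the ct allele has switched, so ct is the middle locus and the order is m – ct – y.

ct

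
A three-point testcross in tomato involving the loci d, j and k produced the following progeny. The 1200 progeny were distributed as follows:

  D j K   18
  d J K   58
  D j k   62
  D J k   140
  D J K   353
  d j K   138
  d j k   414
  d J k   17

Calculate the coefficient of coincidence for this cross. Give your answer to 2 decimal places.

0.87

The two most frequent reciprocal classes, d j k and D J K, are the parental types, so the F1 was d j k / D J K.
The two rarest classes, d J k and D j K, are the double crossovers. Comparing them with the parentals, only the j allele has switched, so j is the middle locus and the order is d – j – k.
d–j: (120 + 35)/1200 = 0.1292; j–k: (278 + 35)/1200 = 0.2608.
Expected DCO frequency = 0.1292 × 0.2608 ≈ 0.03370; observed = 35/1200 ≈ 0.02917.
Coefficient of coincidence = 0.02917/0.03370 ≈ 0.87.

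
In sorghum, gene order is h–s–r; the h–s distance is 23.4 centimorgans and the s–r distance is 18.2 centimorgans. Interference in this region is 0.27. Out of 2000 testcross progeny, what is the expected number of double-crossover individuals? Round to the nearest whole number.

62

Map distances give recombination frequencies of 0.234 and 0.182 for the two intervals.
With interference 0.27 (so coincidence = 0.73), expected double-crossover frequency = 0.234 × 0.182 × 0.73 = 0.03109.
Expected number = 0.03109 × 2000 = 62.18 ≈ 62.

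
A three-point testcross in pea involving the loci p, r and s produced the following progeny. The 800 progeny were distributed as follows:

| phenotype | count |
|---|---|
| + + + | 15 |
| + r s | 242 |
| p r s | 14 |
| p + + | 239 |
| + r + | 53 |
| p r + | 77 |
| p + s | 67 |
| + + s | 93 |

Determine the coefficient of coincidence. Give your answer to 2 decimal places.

The two most frequent reciprocal classes, + r s and p + +, are the parental types, so the F1 was + r s / p + +.
The two rarest classes, p r s and + + +, are the double crossovers. Comparing them with the parentals, only the p allele has switched, so p is the middle locus and the order is s – p – r.
s–p: (120 + 29)/800 = 0.1862; p–r: (170 + 29)/800 = 0.2487.
Expected DCO frequency = 0.1862 × 0.2487 ≈ 0.04631; observed = 29/800 ≈ 0.03625.
Coefficient of coincidence = 0.03625/0.04631 ≈ 0.78.

0.78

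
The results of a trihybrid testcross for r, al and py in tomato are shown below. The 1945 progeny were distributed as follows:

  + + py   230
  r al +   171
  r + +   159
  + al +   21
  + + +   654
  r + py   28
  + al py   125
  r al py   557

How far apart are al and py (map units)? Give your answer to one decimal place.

The two most frequent reciprocal classes, r al py and + + +, are the parental types, so the F1 was r al py / + + +.
The two rarest classes, r + py and + al +, are the double crossovers. Comparing them with the parentals, only the al allele has switched, so al is the middle locus and the order is py – al – r.
Crossovers in the py–al interval produce the single-crossover classes r al + and + + py (171 + 230 = 401) plus the double crossovers (49).
RF(py–al) = (401 + 49) / 1945 = 450/1945 = 0.2314 → 23.1 map units.

23.1 map units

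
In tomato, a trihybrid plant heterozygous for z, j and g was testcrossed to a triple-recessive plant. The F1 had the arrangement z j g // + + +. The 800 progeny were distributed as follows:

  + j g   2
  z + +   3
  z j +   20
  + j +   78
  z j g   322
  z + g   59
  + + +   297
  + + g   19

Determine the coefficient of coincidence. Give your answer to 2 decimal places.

The two rarest classes, + j g and z + +, are the double crossovers. Comparing them with the parentals, only the z allele has switched, so z is the middle locus and the order is j – z – g.
j–z: (137 + 5)/800 = 0.1775; z–g: (39 + 5)/800 = 0.0550.
Expected DCO frequency = 0.1775 × 0.0550 ≈ 0.00976; observed = 5/800 ≈ 0.00625.
Coefficient of coincidence = 0.00625/0.00976 ≈ 0.64.

0.64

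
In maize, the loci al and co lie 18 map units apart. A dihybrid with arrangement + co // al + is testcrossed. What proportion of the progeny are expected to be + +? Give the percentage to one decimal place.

A map distance of 18 map units corresponds to a recombination frequency of 0.180.
The F1 is + co / al +, so + + is a recombinant gamete class with expected frequency r/2 = 0.180/2 = 0.0900.
That is 0.0900 = 9.0% of the progeny.

9.0%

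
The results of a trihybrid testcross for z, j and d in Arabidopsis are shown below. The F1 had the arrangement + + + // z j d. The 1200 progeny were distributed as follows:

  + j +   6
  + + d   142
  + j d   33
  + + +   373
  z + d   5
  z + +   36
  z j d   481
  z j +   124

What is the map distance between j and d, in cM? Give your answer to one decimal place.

23.1 cM

The two rarest classes, + j + and z + d, are the double crossovers. Comparing them with the parentals, only the j allele has switched, so j is the middle locus and the order is d – j – z.
Crossovers in the d–j interval produce the single-crossover classes + + d and z j + (142 + 124 = 266) plus the double crossovers (11).
RF(d–j) = (266 + 11) / 1200 = 277/1200 = 0.2308 → 23.1 cM.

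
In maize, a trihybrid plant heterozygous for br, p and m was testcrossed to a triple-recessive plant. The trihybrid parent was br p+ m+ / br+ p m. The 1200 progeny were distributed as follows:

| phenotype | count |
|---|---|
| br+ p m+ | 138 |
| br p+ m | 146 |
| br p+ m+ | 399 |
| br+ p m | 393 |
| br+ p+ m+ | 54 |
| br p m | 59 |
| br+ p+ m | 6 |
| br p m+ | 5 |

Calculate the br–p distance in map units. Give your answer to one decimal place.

The two rarest classes, br p m+ and br+ p+ m, are the double crossovers. Comparing them with the parentals, only the p allele has switched, so p is the middle locus and the order is br – p – m.
Crossovers in the br–p interval produce the single-crossover classes br+ p+ m+ and br p m (54 + 59 = 113) plus the double crossovers (11).
RF(br–p) = (113 + 11) / 1200 = 124/1200 = 0.1033 → 10.3 map units.

10.3 map units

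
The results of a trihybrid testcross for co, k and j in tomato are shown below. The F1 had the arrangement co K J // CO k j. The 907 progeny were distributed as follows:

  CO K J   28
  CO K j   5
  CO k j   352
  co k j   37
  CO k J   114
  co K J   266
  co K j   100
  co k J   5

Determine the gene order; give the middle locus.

The two rarest classes, co k J and CO K j, are the double crossovers. Comparing them with the parentals, only the k allele has switched, so k is the middle locus and the order is j – k – co.

k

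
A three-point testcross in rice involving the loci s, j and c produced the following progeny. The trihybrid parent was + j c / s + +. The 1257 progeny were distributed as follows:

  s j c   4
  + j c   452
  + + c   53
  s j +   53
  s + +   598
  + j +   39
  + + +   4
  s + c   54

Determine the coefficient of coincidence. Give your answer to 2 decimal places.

0.87

The two rarest classes, s j c and + + +, are the double crossovers. Comparing them with the parentals, only the s allele has switched, so s is the middle locus and the order is j – s – c.
j–s: (106 + 8)/1257 = 0.0907; s–c: (93 + 8)/1257 = 0.0804.
Expected DCO frequency = 0.0907 × 0.0804 ≈ 0.00729; observed = 8/1257 ≈ 0.00636.
Coefficient of coincidence = 0.00636/0.00729 ≈ 0.87.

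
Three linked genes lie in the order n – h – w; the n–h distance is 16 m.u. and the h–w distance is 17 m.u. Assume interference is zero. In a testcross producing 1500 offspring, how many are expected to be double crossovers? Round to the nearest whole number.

41

Map distances give recombination frequencies of 0.160 and 0.170 for the two intervals.
With no interference, expected double-crossover frequency = 0.160 × 0.170 = 0.02720.
Expected number = 0.02720 × 1500 = 40.80 ≈ 41.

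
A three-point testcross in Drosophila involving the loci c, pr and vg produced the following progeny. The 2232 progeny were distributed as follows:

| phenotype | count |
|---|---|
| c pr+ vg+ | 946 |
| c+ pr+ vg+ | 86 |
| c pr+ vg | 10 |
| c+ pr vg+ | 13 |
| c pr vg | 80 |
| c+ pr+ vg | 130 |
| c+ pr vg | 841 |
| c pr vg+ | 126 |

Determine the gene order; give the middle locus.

vg

The two most frequent reciprocal classes, c pr+ vg+ and c+ pr vg, are the parental types, so the F1 was c pr+ vg+ / c+ pr vg.
The two rarest classes, c pr+ vg and c+ pr vg+, are the double crossovers. Comparing them with the parentals, only the vg allele has switched, so vg is the middle locus and the order is c – vg – pr.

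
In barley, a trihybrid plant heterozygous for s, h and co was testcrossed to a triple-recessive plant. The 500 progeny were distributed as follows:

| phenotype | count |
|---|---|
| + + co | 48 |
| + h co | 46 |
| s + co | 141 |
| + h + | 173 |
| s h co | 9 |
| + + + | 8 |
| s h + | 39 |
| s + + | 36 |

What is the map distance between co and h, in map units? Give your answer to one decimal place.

19.8 map units

The two most frequent reciprocal classes, + h + and s + co, are the parental types, so the F1 was + h + / s + co.
The two rarest classes, + + + and s h co, are the double crossovers. Comparing them with the parentals, only the h allele has switched, so h is the middle locus and the order is co – h – s.
Crossovers in the co–h interval produce the single-crossover classes + h co and s + + (46 + 36 = 82) plus the double crossovers (17).
RF(co–h) = (82 + 17) / 500 = 99/500 = 0.1980 → 19.8 map units.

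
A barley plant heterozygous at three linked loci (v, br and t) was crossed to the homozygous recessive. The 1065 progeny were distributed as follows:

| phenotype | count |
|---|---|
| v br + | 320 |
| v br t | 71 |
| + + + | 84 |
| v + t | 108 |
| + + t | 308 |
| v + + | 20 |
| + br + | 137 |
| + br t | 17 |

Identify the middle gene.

br

The two most frequent reciprocal classes, + + t and v br +, are the parental types, so the F1 was + + t / v br +.
The two rarest classes, + br t and v + +, are the double crossovers. Comparing them with the parentals, only the br allele has switched, so br is the middle locus and the order is t – br – v.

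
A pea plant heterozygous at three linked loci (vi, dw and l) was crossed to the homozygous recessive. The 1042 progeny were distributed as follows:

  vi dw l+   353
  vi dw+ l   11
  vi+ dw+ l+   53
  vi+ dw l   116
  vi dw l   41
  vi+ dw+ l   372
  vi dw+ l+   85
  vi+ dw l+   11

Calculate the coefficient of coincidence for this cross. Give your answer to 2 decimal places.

The two most frequent reciprocal classes, vi dw l+ and vi+ dw+ l, are the parental types, so the F1 was vi dw l+ / vi+ dw+ l.
The two rarest classes, vi+ dw l+ and vi dw+ l, are the double crossovers. Comparing them with the parentals, only the vi allele has switched, so vi is the middle locus and the order is l – vi – dw.
l–vi: (94 + 22)/1042 = 0.1113; vi–dw: (201 + 22)/1042 = 0.2140.
Expected DCO frequency = 0.1113 × 0.2140 ≈ 0.02382; observed = 22/1042 ≈ 0.02111.
Coefficient of coincidence = 0.02111/0.02382 ≈ 0.89.

0.89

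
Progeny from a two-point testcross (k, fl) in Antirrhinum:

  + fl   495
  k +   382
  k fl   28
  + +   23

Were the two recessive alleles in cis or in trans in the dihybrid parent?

The two most frequent classes are + fl (495) and k + (382); these are the parental (non-recombinant) types.
So the F1 carried + fl on one chromosome and k + on the other — the recessive alleles are on opposite chromosomes (trans / repulsion).

trans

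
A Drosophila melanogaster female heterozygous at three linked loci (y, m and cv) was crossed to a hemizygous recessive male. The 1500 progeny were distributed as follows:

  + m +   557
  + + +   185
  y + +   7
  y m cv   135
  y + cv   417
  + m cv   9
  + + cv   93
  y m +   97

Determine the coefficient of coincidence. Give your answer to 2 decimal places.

0.35

The two most frequent reciprocal classes, + m + and y + cv, are the parental types, so the F1 was + m + / y + cv.
The two rarest classes, + m cv and y + +, are the double crossovers. Comparing them with the parentals, only the cv allele has switched, so cv is the middle locus and the order is m – cv – y.
m–cv: (320 + 16)/1500 = 0.2240; cv–y: (190 + 16)/1500 = 0.1373.
Expected DCO frequency = 0.2240 × 0.1373 ≈ 0.03076; observed = 16/1500 ≈ 0.01067.
Coefficient of coincidence = 0.01067/0.03076 ≈ 0.35.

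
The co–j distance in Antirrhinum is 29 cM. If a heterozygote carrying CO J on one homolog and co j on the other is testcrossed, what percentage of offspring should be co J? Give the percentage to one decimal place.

A map distance of 29 cM corresponds to a recombination frequency of 0.290.
The F1 is CO J / co j, so co J is a recombinant gamete class with expected frequency r/2 = 0.290/2 = 0.1450.
That is 0.1450 = 14.5% of the progeny.

14.5%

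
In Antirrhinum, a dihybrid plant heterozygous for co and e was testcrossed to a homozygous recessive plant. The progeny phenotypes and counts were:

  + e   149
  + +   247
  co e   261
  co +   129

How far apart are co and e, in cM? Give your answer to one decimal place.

35.4 cM

The two most frequent classes, + + (247) and co e (261), are the parental types, so the F1 was + + / co e.
The recombinant classes are + e and co +: 149 + 129 = 278.
Recombination frequency = 278/786 = 0.3537 ≈ 35.4%, i.e. 35.4 cM.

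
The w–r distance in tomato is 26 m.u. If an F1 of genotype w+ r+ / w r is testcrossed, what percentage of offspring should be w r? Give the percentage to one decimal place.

A map distance of 26 m.u. corresponds to a recombination frequency of 0.260.
The F1 is w+ r+ / w r, so w r is a parental gamete class with expected frequency (1 − r)/2 = 0.740/2 = 0.3700.
That is 0.3700 = 37.0% of the progeny.

37.0%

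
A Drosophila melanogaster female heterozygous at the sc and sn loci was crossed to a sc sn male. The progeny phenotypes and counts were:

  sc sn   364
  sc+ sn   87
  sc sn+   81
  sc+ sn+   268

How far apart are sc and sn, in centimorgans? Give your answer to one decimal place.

The two most frequent classes, sc+ sn+ (268) and sc sn (364), are the parental types, so the F1 was sc+ sn+ / sc sn.
The recombinant classes are sc+ sn and sc sn+: 87 + 81 = 168.
Recombination frequency = 168/800 = 0.2100 ≈ 21.0%, i.e. 21.0 centimorgans.

21.0 centimorgans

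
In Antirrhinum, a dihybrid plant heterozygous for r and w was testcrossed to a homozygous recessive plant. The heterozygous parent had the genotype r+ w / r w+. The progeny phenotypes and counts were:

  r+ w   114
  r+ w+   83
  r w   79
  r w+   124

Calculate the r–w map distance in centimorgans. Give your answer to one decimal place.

The recombinant classes are r+ w+ and r w: 83 + 79 = 162.
Recombination frequency = 162/400 = 0.4050 ≈ 40.5%, i.e. 40.5 centimorgans.

40.5 centimorgans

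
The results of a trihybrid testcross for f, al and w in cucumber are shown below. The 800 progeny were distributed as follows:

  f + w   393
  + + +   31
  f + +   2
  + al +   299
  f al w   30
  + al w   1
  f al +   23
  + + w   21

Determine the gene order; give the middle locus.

The two most frequent reciprocal classes, f + w and + al +, are the parental types, so the F1 was f + w / + al +.
The two rarest classes, f + + and + al w, are the double crossovers. Comparing them with the parentals, only the w allele has switched, so w is the middle locus and the order is f – w – al.

w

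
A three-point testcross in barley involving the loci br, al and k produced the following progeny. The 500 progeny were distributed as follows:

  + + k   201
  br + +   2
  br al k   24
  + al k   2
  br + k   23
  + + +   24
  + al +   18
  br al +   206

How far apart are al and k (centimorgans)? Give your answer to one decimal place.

The two most frequent reciprocal classes, br al + and + + k, are the parental types, so the F1 was br al + / + + k.
The two rarest classes, br + + and + al k, are the double crossovers. Comparing them with the parentals, only the al allele has switched, so al is the middle locus and the order is k – al – br.
Crossovers in the k–al interval produce the single-crossover classes br al k and + + + (24 + 24 = 48) plus the double crossovers (4).
RF(k–al) = (48 + 4) / 500 = 52/500 = 0.1040 → 10.4 centimorgans.

10.4 centimorgans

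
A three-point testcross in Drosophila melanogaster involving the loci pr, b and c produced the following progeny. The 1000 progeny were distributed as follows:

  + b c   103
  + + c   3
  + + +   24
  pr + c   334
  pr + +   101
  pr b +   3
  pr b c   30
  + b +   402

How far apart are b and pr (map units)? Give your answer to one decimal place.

6.0 map units

The two most frequent reciprocal classes, + b + and pr + c, are the parental types, so the F1 was + b + / pr + c.
The two rarest classes, pr b + and + + c, are the double crossovers. Comparing them with the parentals, only the pr allele has switched, so pr is the middle locus and the order is b – pr – c.
Crossovers in the b–pr interval produce the single-crossover classes + + + and pr b c (24 + 30 = 54) plus the double crossovers (6).
RF(b–pr) = (54 + 6) / 1000 = 60/1000 = 0.0600 → 6.0 map units.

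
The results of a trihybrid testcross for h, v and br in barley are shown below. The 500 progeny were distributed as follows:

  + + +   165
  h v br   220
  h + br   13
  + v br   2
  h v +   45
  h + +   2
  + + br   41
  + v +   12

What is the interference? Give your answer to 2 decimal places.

The two most frequent reciprocal classes, + + + and h v br, are the parental types, so the F1 was + + + / h v br.
The two rarest classes, h + + and + v br, are the double crossovers. Comparing them with the parentals, only the h allele has switched, so h is the middle locus and the order is br – h – v.
br–h: (86 + 4)/500 = 0.1800; h–v: (25 + 4)/500 = 0.0580.
Expected DCO frequency = 0.1800 × 0.0580 ≈ 0.01044; observed = 4/500 ≈ 0.00800.
Coefficient of coincidence = 0.00800/0.01044 ≈ 0.77; interference = 1 − 0.77 = 0.23.

0.23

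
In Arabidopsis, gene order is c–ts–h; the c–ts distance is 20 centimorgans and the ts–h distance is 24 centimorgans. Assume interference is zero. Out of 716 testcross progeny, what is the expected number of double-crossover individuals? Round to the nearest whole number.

Map distances give recombination frequencies of 0.200 and 0.240 for the two intervals.
With no interference, expected double-crossover frequency = 0.200 × 0.240 = 0.04800.
Expected number = 0.04800 × 716 = 34.37 ≈ 34.

34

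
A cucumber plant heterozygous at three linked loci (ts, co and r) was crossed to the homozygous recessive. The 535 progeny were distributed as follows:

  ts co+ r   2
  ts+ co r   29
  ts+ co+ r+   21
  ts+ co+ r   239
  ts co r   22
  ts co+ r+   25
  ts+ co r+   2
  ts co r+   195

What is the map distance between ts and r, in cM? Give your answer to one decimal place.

The two most frequent reciprocal classes, ts co r+ and ts+ co+ r, are the parental types, so the F1 was ts co r+ / ts+ co+ r.
The two rarest classes, ts+ co r+ and ts co+ r, are the double crossovers. Comparing them with the parentals, only the ts allele has switched, so ts is the middle locus and the order is co – ts – r.
Crossovers in the ts–r interval produce the single-crossover classes ts co r and ts+ co+ r+ (22 + 21 = 43) plus the double crossovers (4).
RF(ts–r) = (43 + 4) / 535 = 47/535 = 0.0879 → 8.8 cM.

8.8 cM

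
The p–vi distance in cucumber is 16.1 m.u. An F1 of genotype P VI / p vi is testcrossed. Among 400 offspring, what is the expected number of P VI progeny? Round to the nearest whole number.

168

A map distance of 16.1 m.u. corresponds to a recombination frequency of 0.161.
The F1 is P VI / p vi, so P VI is a parental gamete class with expected frequency (1 − r)/2 = 0.839/2 = 0.4195.
Expected number = 0.4195 × 400 = 167.80 ≈ 168.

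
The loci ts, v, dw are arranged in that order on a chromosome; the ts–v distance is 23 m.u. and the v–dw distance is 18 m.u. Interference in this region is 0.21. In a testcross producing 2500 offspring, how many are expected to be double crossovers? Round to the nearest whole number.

82

Map distances give recombination frequencies of 0.230 and 0.180 for the two intervals.
With interference 0.21 (so coincidence = 0.79), expected double-crossover frequency = 0.230 × 0.180 × 0.79 = 0.03271.
Expected number = 0.03271 × 2500 = 81.77 ≈ 82.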